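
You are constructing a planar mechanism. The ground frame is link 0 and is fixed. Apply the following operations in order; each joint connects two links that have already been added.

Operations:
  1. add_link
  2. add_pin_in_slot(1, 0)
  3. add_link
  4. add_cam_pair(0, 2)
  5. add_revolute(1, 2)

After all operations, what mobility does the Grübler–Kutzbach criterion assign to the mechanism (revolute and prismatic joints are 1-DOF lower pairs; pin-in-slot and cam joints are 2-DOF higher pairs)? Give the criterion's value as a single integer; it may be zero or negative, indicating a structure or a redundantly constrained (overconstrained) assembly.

M = 2

link 0 = ground. State L|J1|J2 = 1|0|0
+link1  2|0|0
PS(1,0) f=2→J2  2|0|1
+link2  3|0|1
C(0,2) f=2→J2  3|0|2
R(1,2) f=1→J1  3|1|2
M = 3(3−1)−2·1−2 = 6−2−2 = 2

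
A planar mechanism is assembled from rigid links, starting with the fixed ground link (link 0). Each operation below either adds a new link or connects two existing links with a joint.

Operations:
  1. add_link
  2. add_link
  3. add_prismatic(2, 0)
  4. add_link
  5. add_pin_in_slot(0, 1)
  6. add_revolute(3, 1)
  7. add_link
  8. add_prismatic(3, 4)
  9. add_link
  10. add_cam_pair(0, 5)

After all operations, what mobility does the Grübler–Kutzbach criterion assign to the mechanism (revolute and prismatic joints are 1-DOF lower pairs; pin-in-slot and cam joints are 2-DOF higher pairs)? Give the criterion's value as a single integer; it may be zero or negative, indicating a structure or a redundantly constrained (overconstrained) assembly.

[1;0;0] (link 0 is ground)
L+ [2;0;0]
L+ [3;0;0]
P(2,0)∈J1 [3;1;0]
L+ [4;1;0]
PS(0,1)∈J2 [4;1;1]
R(3,1)∈J1 [4;2;1]
L+ [5;2;1]
P(3,4)∈J1 [5;3;1]
L+ [6;3;1]
C(0,5)∈J2 [6;3;2]
mobility = 15 − 6 − 2 = 7

M = 7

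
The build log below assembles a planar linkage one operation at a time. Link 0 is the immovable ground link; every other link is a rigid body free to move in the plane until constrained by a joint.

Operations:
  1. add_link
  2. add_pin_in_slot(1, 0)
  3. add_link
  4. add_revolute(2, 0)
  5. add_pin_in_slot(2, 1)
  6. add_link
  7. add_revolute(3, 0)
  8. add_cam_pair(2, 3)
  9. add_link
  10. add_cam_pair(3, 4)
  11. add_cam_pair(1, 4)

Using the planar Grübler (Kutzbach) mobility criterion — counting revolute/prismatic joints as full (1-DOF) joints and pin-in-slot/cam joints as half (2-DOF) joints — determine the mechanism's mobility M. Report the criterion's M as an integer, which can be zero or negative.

M = 3

[1;0;0] (link 0 is ground)
L+ [2;0;0]
PS(1,0)∈J2 [2;0;1]
L+ [3;0;1]
R(2,0)∈J1 [3;1;1]
PS(2,1)∈J2 [3;1;2]
L+ [4;1;2]
R(3,0)∈J1 [4;2;2]
C(2,3)∈J2 [4;2;3]
L+ [5;2;3]
C(3,4)∈J2 [5;2;4]
C(1,4)∈J2 [5;2;5]
mobility = 12 − 4 − 5 = 3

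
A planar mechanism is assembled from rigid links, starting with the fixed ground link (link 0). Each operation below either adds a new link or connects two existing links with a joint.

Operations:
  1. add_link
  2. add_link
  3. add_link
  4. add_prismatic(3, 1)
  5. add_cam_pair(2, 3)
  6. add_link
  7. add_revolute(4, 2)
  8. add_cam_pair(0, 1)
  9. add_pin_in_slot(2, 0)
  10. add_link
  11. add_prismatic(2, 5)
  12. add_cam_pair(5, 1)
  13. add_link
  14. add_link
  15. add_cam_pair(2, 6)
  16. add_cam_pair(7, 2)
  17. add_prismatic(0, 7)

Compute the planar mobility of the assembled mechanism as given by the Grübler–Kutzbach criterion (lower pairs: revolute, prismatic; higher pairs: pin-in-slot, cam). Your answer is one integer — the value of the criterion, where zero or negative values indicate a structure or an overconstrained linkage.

[1;0;0] (link 0 is ground)
L+ [2;0;0]
L+ [3;0;0]
L+ [4;0;0]
P(3,1)∈J1 [4;1;0]
C(2,3)∈J2 [4;1;1]
L+ [5;1;1]
R(4,2)∈J1 [5;2;1]
C(0,1)∈J2 [5;2;2]
PS(2,0)∈J2 [5;2;3]
L+ [6;2;3]
P(2,5)∈J1 [6;3;3]
C(5,1)∈J2 [6;3;4]
L+ [7;3;4]
L+ [8;3;4]
C(2,6)∈J2 [8;3;5]
C(7,2)∈J2 [8;3;6]
P(0,7)∈J1 [8;4;6]
mobility = 21 − 8 − 6 = 7

M = 7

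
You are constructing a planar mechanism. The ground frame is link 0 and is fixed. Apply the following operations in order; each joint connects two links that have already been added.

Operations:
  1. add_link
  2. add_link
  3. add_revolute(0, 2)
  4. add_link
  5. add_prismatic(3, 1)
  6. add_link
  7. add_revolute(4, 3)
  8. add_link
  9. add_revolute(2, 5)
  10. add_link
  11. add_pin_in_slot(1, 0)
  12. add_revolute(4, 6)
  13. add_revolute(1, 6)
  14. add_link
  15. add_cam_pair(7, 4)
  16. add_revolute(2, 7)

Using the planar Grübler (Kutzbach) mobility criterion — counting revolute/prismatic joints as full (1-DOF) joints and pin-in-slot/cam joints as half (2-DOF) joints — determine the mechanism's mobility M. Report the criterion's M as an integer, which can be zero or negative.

M = 5

L=1 J1=0 J2=0
add link → L=2 J1=0 J2=0
add link → L=3 J1=0 J2=0
R@0,2 dof=1 J1 → L=3 J1=1 J2=0
add link → L=4 J1=1 J2=0
P@3,1 dof=1 J1 → L=4 J1=2 J2=0
add link → L=5 J1=2 J2=0
R@4,3 dof=1 J1 → L=5 J1=3 J2=0
add link → L=6 J1=3 J2=0
R@2,5 dof=1 J1 → L=6 J1=4 J2=0
add link → L=7 J1=4 J2=0
PS@1,0 dof=2 J2 → L=7 J1=4 J2=1
R@4,6 dof=1 J1 → L=7 J1=5 J2=1
R@1,6 dof=1 J1 → L=7 J1=6 J2=1
add link → L=8 J1=6 J2=1
C@7,4 dof=2 J2 → L=8 J1=6 J2=2
R@2,7 dof=1 J1 → L=8 J1=7 J2=2
M=3(L−1)−2J1−J2=3·7−2·7−2=5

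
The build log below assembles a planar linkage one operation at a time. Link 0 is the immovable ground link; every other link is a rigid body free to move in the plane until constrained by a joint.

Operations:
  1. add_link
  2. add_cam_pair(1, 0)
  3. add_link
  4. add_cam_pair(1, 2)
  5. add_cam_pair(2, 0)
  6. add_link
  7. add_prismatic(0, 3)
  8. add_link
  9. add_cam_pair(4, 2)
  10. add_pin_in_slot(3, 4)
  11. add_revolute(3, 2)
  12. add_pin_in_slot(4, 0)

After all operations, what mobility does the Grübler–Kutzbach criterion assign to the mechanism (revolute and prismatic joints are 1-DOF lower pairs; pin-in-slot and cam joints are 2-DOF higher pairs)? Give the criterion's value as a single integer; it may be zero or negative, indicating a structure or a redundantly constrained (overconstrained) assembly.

M = 2

(L,J1,J2)=(1,0,0); link0 fixed
link1: (2,0,0)
C 1-0 [J2]: (2,0,1)
link2: (3,0,1)
C 1-2 [J2]: (3,0,2)
C 2-0 [J2]: (3,0,3)
link3: (4,0,3)
P 0-3 [J1]: (4,1,3)
link4: (5,1,3)
C 4-2 [J2]: (5,1,4)
PS 3-4 [J2]: (5,1,5)
R 3-2 [J1]: (5,2,5)
PS 4-0 [J2]: (5,2,6)
Grübler: 3·4 − 2·2 − 6 = 2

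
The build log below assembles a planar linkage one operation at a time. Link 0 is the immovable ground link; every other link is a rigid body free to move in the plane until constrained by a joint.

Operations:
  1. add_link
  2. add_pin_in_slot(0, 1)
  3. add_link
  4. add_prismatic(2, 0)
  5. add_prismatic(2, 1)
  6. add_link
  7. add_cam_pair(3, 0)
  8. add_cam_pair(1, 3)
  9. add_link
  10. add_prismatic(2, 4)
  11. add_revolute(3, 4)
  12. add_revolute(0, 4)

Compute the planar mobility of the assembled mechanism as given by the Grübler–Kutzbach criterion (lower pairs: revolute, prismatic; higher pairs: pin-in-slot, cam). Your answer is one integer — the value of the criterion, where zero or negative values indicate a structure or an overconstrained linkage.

(L,J1,J2)=(1,0,0); link0 fixed
link1: (2,0,0)
PS 0-1 [J2]: (2,0,1)
link2: (3,0,1)
P 2-0 [J1]: (3,1,1)
P 2-1 [J1]: (3,2,1)
link3: (4,2,1)
C 3-0 [J2]: (4,2,2)
C 1-3 [J2]: (4,2,3)
link4: (5,2,3)
P 2-4 [J1]: (5,3,3)
R 3-4 [J1]: (5,4,3)
R 0-4 [J1]: (5,5,3)
Grübler: 3·4 − 2·5 − 3 = -1

M = -1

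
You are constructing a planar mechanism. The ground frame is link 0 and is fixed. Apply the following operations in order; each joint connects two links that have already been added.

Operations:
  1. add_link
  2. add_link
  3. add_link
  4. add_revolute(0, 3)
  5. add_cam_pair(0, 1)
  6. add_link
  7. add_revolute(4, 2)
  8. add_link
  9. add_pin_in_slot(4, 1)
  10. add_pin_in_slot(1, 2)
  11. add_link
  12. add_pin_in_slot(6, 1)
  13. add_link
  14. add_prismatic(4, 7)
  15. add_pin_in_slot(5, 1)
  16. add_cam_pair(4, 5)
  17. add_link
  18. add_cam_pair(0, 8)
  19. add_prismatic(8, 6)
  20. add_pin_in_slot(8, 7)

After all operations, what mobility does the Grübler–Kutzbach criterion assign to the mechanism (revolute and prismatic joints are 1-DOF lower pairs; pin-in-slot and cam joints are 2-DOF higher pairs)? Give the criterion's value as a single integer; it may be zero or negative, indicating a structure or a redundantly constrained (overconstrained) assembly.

M = 8

link 0 = ground. State L|J1|J2 = 1|0|0
+link1  2|0|0
+link2  3|0|0
+link3  4|0|0
R(0,3) f=1→J1  4|1|0
C(0,1) f=2→J2  4|1|1
+link4  5|1|1
R(4,2) f=1→J1  5|2|1
+link5  6|2|1
PS(4,1) f=2→J2  6|2|2
PS(1,2) f=2→J2  6|2|3
+link6  7|2|3
PS(6,1) f=2→J2  7|2|4
+link7  8|2|4
P(4,7) f=1→J1  8|3|4
PS(5,1) f=2→J2  8|3|5
C(4,5) f=2→J2  8|3|6
+link8  9|3|6
C(0,8) f=2→J2  9|3|7
P(8,6) f=1→J1  9|4|7
PS(8,7) f=2→J2  9|4|8
M = 3(9−1)−2·4−8 = 24−8−8 = 8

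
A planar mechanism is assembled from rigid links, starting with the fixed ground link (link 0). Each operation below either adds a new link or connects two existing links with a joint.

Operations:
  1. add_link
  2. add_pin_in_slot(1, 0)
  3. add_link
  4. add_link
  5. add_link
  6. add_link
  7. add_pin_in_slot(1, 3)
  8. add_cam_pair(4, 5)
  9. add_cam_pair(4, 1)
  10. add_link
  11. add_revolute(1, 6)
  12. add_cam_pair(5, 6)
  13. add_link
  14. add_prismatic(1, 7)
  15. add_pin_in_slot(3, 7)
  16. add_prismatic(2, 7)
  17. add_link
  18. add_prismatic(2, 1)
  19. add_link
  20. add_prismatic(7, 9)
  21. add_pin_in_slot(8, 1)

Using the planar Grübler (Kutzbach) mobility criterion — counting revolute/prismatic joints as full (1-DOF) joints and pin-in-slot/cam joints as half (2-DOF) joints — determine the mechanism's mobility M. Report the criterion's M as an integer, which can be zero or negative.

[1;0;0] (link 0 is ground)
L+ [2;0;0]
PS(1,0)∈J2 [2;0;1]
L+ [3;0;1]
L+ [4;0;1]
L+ [5;0;1]
L+ [6;0;1]
PS(1,3)∈J2 [6;0;2]
C(4,5)∈J2 [6;0;3]
C(4,1)∈J2 [6;0;4]
L+ [7;0;4]
R(1,6)∈J1 [7;1;4]
C(5,6)∈J2 [7;1;5]
L+ [8;1;5]
P(1,7)∈J1 [8;2;5]
PS(3,7)∈J2 [8;2;6]
P(2,7)∈J1 [8;3;6]
L+ [9;3;6]
P(2,1)∈J1 [9;4;6]
L+ [10;4;6]
P(7,9)∈J1 [10;5;6]
PS(8,1)∈J2 [10;5;7]
mobility = 27 − 10 − 7 = 10

M = 10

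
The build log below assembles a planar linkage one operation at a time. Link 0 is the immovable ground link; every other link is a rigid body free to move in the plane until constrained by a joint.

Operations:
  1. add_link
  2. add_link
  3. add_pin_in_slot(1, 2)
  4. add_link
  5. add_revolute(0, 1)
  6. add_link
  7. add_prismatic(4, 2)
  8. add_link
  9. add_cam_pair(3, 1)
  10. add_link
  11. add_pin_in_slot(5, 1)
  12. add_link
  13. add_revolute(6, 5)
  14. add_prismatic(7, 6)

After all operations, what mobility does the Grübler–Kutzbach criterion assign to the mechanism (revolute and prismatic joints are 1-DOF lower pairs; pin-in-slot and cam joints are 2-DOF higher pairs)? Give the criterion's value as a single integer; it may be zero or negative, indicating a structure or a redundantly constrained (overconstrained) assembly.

M = 10

(L,J1,J2)=(1,0,0); link0 fixed
link1: (2,0,0)
link2: (3,0,0)
PS 1-2 [J2]: (3,0,1)
link3: (4,0,1)
R 0-1 [J1]: (4,1,1)
link4: (5,1,1)
P 4-2 [J1]: (5,2,1)
link5: (6,2,1)
C 3-1 [J2]: (6,2,2)
link6: (7,2,2)
PS 5-1 [J2]: (7,2,3)
link7: (8,2,3)
R 6-5 [J1]: (8,3,3)
P 7-6 [J1]: (8,4,3)
Grübler: 3·7 − 2·4 − 3 = 10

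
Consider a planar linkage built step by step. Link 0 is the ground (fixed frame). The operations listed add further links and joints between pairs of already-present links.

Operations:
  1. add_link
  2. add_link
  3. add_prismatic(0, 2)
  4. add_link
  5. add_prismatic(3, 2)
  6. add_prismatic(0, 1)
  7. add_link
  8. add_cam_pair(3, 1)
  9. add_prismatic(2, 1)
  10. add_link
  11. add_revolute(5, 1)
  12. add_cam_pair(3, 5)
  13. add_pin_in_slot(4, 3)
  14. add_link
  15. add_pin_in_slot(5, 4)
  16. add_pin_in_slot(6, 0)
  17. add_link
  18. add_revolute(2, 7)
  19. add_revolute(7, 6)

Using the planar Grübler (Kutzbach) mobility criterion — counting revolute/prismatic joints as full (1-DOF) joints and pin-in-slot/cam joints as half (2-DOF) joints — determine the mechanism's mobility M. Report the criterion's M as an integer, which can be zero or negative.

M = 2

L=1 J1=0 J2=0
add link → L=2 J1=0 J2=0
add link → L=3 J1=0 J2=0
P@0,2 dof=1 J1 → L=3 J1=1 J2=0
add link → L=4 J1=1 J2=0
P@3,2 dof=1 J1 → L=4 J1=2 J2=0
P@0,1 dof=1 J1 → L=4 J1=3 J2=0
add link → L=5 J1=3 J2=0
C@3,1 dof=2 J2 → L=5 J1=3 J2=1
P@2,1 dof=1 J1 → L=5 J1=4 J2=1
add link → L=6 J1=4 J2=1
R@5,1 dof=1 J1 → L=6 J1=5 J2=1
C@3,5 dof=2 J2 → L=6 J1=5 J2=2
PS@4,3 dof=2 J2 → L=6 J1=5 J2=3
add link → L=7 J1=5 J2=3
PS@5,4 dof=2 J2 → L=7 J1=5 J2=4
PS@6,0 dof=2 J2 → L=7 J1=5 J2=5
add link → L=8 J1=5 J2=5
R@2,7 dof=1 J1 → L=8 J1=6 J2=5
R@7,6 dof=1 J1 → L=8 J1=7 J2=5
M=3(L−1)−2J1−J2=3·7−2·7−5=2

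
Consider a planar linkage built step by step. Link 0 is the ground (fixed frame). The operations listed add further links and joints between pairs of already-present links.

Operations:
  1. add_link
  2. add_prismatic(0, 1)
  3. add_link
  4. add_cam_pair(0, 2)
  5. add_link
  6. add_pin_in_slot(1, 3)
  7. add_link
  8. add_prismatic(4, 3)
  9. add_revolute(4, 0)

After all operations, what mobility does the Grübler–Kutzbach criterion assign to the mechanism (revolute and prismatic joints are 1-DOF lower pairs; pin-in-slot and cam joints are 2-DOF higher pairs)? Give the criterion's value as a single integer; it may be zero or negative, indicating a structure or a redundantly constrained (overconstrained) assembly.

L=1 J1=0 J2=0
add link → L=2 J1=0 J2=0
P@0,1 dof=1 J1 → L=2 J1=1 J2=0
add link → L=3 J1=1 J2=0
C@0,2 dof=2 J2 → L=3 J1=1 J2=1
add link → L=4 J1=1 J2=1
PS@1,3 dof=2 J2 → L=4 J1=1 J2=2
add link → L=5 J1=1 J2=2
P@4,3 dof=1 J1 → L=5 J1=2 J2=2
R@4,0 dof=1 J1 → L=5 J1=3 J2=2
M=3(L−1)−2J1−J2=3·4−2·3−2=4

M = 4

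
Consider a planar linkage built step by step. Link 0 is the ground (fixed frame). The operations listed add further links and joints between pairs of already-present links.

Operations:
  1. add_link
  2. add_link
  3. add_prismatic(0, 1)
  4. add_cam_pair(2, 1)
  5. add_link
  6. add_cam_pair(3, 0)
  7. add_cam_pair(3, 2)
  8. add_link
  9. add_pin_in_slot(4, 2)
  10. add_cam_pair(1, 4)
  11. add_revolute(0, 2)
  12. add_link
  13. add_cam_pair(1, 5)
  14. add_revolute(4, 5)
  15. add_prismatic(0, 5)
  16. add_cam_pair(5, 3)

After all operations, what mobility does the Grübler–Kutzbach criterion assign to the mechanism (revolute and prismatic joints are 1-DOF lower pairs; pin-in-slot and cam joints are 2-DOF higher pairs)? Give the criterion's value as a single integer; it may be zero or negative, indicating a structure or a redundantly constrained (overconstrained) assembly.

M = 0

ground; <1,0,0>
#1 <2,0,0>
#2 <3,0,0>
P:0↔1 J1 <3,1,0>
C:2↔1 J2 <3,1,1>
#3 <4,1,1>
C:3↔0 J2 <4,1,2>
C:3↔2 J2 <4,1,3>
#4 <5,1,3>
PS:4↔2 J2 <5,1,4>
C:1↔4 J2 <5,1,5>
R:0↔2 J1 <5,2,5>
#5 <6,2,5>
C:1↔5 J2 <6,2,6>
R:4↔5 J1 <6,3,6>
P:0↔5 J1 <6,4,6>
C:5↔3 J2 <6,4,7>
3×5 − 2×4 − 1×7 = 0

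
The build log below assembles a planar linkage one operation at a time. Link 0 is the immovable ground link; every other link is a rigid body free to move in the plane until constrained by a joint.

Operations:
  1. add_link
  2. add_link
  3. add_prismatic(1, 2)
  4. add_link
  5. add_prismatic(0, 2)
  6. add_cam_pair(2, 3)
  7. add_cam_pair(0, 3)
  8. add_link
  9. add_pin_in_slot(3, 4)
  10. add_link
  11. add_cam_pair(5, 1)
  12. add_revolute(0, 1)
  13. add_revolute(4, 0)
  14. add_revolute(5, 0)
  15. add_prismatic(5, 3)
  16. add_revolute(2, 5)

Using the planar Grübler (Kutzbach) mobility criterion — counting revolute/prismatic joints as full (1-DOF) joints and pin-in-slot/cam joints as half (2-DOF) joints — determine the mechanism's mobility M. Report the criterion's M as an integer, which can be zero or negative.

L=1 J1=0 J2=0
add link → L=2 J1=0 J2=0
add link → L=3 J1=0 J2=0
P@1,2 dof=1 J1 → L=3 J1=1 J2=0
add link → L=4 J1=1 J2=0
P@0,2 dof=1 J1 → L=4 J1=2 J2=0
C@2,3 dof=2 J2 → L=4 J1=2 J2=1
C@0,3 dof=2 J2 → L=4 J1=2 J2=2
add link → L=5 J1=2 J2=2
PS@3,4 dof=2 J2 → L=5 J1=2 J2=3
add link → L=6 J1=2 J2=3
C@5,1 dof=2 J2 → L=6 J1=2 J2=4
R@0,1 dof=1 J1 → L=6 J1=3 J2=4
R@4,0 dof=1 J1 → L=6 J1=4 J2=4
R@5,0 dof=1 J1 → L=6 J1=5 J2=4
P@5,3 dof=1 J1 → L=6 J1=6 J2=4
R@2,5 dof=1 J1 → L=6 J1=7 J2=4
M=3(L−1)−2J1−J2=3·5−2·7−4=-3

M = -3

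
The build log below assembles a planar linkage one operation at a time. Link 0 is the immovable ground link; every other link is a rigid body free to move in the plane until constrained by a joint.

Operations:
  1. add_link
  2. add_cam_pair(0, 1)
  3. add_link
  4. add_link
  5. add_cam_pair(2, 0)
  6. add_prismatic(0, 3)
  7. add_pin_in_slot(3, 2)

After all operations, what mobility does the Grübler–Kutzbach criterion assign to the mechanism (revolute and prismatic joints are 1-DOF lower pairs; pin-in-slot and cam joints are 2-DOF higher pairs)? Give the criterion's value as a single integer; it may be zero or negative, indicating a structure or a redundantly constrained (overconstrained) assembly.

M = 4

ground; <1,0,0>
#1 <2,0,0>
C:0↔1 J2 <2,0,1>
#2 <3,0,1>
#3 <4,0,1>
C:2↔0 J2 <4,0,2>
P:0↔3 J1 <4,1,2>
PS:3↔2 J2 <4,1,3>
3×3 − 2×1 − 1×3 = 4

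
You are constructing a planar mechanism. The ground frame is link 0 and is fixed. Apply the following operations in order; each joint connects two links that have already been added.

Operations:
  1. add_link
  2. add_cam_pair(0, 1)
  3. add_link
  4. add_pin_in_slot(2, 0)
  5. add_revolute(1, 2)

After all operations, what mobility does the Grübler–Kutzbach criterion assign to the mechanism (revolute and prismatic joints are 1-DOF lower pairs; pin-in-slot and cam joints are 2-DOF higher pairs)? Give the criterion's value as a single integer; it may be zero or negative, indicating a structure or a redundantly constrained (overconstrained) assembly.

M = 2

link 0 = ground. State L|J1|J2 = 1|0|0
+link1  2|0|0
C(0,1) f=2→J2  2|0|1
+link2  3|0|1
PS(2,0) f=2→J2  3|0|2
R(1,2) f=1→J1  3|1|2
M = 3(3−1)−2·1−2 = 6−2−2 = 2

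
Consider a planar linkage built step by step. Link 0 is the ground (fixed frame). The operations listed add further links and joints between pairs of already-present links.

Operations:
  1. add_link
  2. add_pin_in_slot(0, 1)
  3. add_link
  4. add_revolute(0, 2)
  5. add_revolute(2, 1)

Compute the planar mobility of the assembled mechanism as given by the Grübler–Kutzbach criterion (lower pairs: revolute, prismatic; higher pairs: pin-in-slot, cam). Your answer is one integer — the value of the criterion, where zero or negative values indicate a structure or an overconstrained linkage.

L=1 J1=0 J2=0
add link → L=2 J1=0 J2=0
PS@0,1 dof=2 J2 → L=2 J1=0 J2=1
add link → L=3 J1=0 J2=1
R@0,2 dof=1 J1 → L=3 J1=1 J2=1
R@2,1 dof=1 J1 → L=3 J1=2 J2=1
M=3(L−1)−2J1−J2=3·2−2·2−1=1

M = 1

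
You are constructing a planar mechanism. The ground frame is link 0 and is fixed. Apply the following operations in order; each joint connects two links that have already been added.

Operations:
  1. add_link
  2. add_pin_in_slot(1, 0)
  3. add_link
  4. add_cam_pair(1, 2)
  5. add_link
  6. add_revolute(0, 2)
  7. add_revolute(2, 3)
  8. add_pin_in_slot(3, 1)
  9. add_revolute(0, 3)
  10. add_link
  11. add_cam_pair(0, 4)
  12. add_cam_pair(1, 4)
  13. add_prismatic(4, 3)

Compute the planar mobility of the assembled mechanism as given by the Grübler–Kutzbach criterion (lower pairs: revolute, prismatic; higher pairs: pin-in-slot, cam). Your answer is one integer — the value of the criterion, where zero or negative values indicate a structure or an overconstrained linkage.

(L,J1,J2)=(1,0,0); link0 fixed
link1: (2,0,0)
PS 1-0 [J2]: (2,0,1)
link2: (3,0,1)
C 1-2 [J2]: (3,0,2)
link3: (4,0,2)
R 0-2 [J1]: (4,1,2)
R 2-3 [J1]: (4,2,2)
PS 3-1 [J2]: (4,2,3)
R 0-3 [J1]: (4,3,3)
link4: (5,3,3)
C 0-4 [J2]: (5,3,4)
C 1-4 [J2]: (5,3,5)
P 4-3 [J1]: (5,4,5)
Grübler: 3·4 − 2·4 − 5 = -1

M = -1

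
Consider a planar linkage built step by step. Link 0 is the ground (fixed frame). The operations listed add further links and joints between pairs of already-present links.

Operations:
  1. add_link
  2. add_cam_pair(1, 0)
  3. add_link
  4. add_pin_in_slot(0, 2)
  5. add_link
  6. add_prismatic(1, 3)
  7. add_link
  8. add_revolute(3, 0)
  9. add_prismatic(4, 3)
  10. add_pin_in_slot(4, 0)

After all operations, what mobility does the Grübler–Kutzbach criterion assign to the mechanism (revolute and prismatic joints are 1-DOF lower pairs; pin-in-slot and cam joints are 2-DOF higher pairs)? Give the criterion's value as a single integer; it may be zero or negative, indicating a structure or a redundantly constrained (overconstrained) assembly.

link 0 = ground. State L|J1|J2 = 1|0|0
+link1  2|0|0
C(1,0) f=2→J2  2|0|1
+link2  3|0|1
PS(0,2) f=2→J2  3|0|2
+link3  4|0|2
P(1,3) f=1→J1  4|1|2
+link4  5|1|2
R(3,0) f=1→J1  5|2|2
P(4,3) f=1→J1  5|3|2
PS(4,0) f=2→J2  5|3|3
M = 3(5−1)−2·3−3 = 12−6−3 = 3

M = 3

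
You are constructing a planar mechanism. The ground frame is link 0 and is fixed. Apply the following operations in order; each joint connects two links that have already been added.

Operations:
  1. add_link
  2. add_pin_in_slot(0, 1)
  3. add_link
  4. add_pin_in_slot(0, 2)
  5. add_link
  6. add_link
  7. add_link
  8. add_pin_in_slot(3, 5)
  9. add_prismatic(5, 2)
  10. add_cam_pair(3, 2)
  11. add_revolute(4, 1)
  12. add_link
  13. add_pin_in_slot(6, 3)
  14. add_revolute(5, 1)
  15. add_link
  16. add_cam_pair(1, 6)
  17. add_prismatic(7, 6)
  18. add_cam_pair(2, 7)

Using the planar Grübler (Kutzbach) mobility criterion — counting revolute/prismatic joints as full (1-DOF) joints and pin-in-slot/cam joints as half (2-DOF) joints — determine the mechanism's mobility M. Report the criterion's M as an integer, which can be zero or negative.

link 0 = ground. State L|J1|J2 = 1|0|0
+link1  2|0|0
PS(0,1) f=2→J2  2|0|1
+link2  3|0|1
PS(0,2) f=2→J2  3|0|2
+link3  4|0|2
+link4  5|0|2
+link5  6|0|2
PS(3,5) f=2→J2  6|0|3
P(5,2) f=1→J1  6|1|3
C(3,2) f=2→J2  6|1|4
R(4,1) f=1→J1  6|2|4
+link6  7|2|4
PS(6,3) f=2→J2  7|2|5
R(5,1) f=1→J1  7|3|5
+link7  8|3|5
C(1,6) f=2→J2  8|3|6
P(7,6) f=1→J1  8|4|6
C(2,7) f=2→J2  8|4|7
M = 3(8−1)−2·4−7 = 21−8−7 = 6

M = 6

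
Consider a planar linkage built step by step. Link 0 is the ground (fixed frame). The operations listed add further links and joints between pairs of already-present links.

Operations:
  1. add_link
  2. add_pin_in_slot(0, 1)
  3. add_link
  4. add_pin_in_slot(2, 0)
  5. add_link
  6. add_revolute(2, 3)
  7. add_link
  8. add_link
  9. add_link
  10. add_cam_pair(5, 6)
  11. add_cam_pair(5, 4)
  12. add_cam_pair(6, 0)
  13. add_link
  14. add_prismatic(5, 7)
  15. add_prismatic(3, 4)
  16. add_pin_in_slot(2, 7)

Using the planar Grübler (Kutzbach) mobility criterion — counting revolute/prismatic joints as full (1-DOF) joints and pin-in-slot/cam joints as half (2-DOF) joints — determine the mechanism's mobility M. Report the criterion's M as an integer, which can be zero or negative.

ground; <1,0,0>
#1 <2,0,0>
PS:0↔1 J2 <2,0,1>
#2 <3,0,1>
PS:2↔0 J2 <3,0,2>
#3 <4,0,2>
R:2↔3 J1 <4,1,2>
#4 <5,1,2>
#5 <6,1,2>
#6 <7,1,2>
C:5↔6 J2 <7,1,3>
C:5↔4 J2 <7,1,4>
C:6↔0 J2 <7,1,5>
#7 <8,1,5>
P:5↔7 J1 <8,2,5>
P:3↔4 J1 <8,3,5>
PS:2↔7 J2 <8,3,6>
3×7 − 2×3 − 1×6 = 9

M = 9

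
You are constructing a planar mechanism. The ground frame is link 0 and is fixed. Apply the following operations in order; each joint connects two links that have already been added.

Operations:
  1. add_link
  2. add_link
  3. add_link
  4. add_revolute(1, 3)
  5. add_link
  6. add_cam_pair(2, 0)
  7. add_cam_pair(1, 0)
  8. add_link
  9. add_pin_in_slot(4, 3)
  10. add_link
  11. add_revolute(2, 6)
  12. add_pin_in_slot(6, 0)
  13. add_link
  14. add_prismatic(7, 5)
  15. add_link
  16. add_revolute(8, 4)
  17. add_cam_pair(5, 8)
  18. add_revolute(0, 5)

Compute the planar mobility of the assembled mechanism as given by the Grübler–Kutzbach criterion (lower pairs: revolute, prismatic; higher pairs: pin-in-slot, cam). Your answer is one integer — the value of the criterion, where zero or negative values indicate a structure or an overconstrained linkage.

M = 9

L=1 J1=0 J2=0
add link → L=2 J1=0 J2=0
add link → L=3 J1=0 J2=0
add link → L=4 J1=0 J2=0
R@1,3 dof=1 J1 → L=4 J1=1 J2=0
add link → L=5 J1=1 J2=0
C@2,0 dof=2 J2 → L=5 J1=1 J2=1
C@1,0 dof=2 J2 → L=5 J1=1 J2=2
add link → L=6 J1=1 J2=2
PS@4,3 dof=2 J2 → L=6 J1=1 J2=3
add link → L=7 J1=1 J2=3
R@2,6 dof=1 J1 → L=7 J1=2 J2=3
PS@6,0 dof=2 J2 → L=7 J1=2 J2=4
add link → L=8 J1=2 J2=4
P@7,5 dof=1 J1 → L=8 J1=3 J2=4
add link → L=9 J1=3 J2=4
R@8,4 dof=1 J1 → L=9 J1=4 J2=4
C@5,8 dof=2 J2 → L=9 J1=4 J2=5
R@0,5 dof=1 J1 → L=9 J1=5 J2=5
M=3(L−1)−2J1−J2=3·8−2·5−5=9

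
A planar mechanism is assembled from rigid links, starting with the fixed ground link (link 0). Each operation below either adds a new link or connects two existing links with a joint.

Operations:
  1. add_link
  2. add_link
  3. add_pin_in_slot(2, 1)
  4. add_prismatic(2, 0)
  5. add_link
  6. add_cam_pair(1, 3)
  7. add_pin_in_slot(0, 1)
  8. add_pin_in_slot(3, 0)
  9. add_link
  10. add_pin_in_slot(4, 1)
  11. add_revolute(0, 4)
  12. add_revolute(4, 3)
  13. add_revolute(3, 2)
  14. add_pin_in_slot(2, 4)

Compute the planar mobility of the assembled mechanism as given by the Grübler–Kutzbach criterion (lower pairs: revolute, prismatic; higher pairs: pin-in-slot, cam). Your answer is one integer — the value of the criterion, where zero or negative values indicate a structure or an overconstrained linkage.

L=1 J1=0 J2=0
add link → L=2 J1=0 J2=0
add link → L=3 J1=0 J2=0
PS@2,1 dof=2 J2 → L=3 J1=0 J2=1
P@2,0 dof=1 J1 → L=3 J1=1 J2=1
add link → L=4 J1=1 J2=1
C@1,3 dof=2 J2 → L=4 J1=1 J2=2
PS@0,1 dof=2 J2 → L=4 J1=1 J2=3
PS@3,0 dof=2 J2 → L=4 J1=1 J2=4
add link → L=5 J1=1 J2=4
PS@4,1 dof=2 J2 → L=5 J1=1 J2=5
R@0,4 dof=1 J1 → L=5 J1=2 J2=5
R@4,3 dof=1 J1 → L=5 J1=3 J2=5
R@3,2 dof=1 J1 → L=5 J1=4 J2=5
PS@2,4 dof=2 J2 → L=5 J1=4 J2=6
M=3(L−1)−2J1−J2=3·4−2·4−6=-2

M = -2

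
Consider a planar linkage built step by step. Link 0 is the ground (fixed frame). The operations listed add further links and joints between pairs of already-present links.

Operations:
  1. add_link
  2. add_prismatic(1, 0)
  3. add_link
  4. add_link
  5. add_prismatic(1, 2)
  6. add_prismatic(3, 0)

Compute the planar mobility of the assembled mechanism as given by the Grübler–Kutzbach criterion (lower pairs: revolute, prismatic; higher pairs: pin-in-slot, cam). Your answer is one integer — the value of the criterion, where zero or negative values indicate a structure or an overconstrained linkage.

link 0 = ground. State L|J1|J2 = 1|0|0
+link1  2|0|0
P(1,0) f=1→J1  2|1|0
+link2  3|1|0
+link3  4|1|0
P(1,2) f=1→J1  4|2|0
P(3,0) f=1→J1  4|3|0
M = 3(4−1)−2·3−0 = 9−6−0 = 3

M = 3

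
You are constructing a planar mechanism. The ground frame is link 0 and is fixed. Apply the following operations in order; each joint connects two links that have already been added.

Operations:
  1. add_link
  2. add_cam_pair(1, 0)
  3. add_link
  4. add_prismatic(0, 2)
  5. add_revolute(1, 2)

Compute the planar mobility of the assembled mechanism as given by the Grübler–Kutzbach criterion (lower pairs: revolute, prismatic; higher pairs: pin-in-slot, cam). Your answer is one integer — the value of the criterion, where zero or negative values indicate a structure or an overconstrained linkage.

M = 1

ground; <1,0,0>
#1 <2,0,0>
C:1↔0 J2 <2,0,1>
#2 <3,0,1>
P:0↔2 J1 <3,1,1>
R:1↔2 J1 <3,2,1>
3×2 − 2×2 − 1×1 = 1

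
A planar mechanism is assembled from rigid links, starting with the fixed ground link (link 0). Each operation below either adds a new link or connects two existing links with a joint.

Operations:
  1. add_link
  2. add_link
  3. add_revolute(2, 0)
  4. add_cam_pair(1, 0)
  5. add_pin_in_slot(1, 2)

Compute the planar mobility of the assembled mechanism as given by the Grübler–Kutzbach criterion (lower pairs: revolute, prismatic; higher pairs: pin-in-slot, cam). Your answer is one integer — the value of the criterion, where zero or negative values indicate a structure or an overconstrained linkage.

(L,J1,J2)=(1,0,0); link0 fixed
link1: (2,0,0)
link2: (3,0,0)
R 2-0 [J1]: (3,1,0)
C 1-0 [J2]: (3,1,1)
PS 1-2 [J2]: (3,1,2)
Grübler: 3·2 − 2·1 − 2 = 2

M = 2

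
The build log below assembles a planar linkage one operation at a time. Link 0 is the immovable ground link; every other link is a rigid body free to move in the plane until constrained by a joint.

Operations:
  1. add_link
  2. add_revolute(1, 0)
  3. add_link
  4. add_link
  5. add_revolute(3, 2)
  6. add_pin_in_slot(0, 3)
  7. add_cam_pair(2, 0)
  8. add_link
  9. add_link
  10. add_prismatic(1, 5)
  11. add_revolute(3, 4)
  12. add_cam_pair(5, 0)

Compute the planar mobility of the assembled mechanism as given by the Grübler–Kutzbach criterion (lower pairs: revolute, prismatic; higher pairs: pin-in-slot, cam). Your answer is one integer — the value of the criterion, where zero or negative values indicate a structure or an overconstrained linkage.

(L,J1,J2)=(1,0,0); link0 fixed
link1: (2,0,0)
R 1-0 [J1]: (2,1,0)
link2: (3,1,0)
link3: (4,1,0)
R 3-2 [J1]: (4,2,0)
PS 0-3 [J2]: (4,2,1)
C 2-0 [J2]: (4,2,2)
link4: (5,2,2)
link5: (6,2,2)
P 1-5 [J1]: (6,3,2)
R 3-4 [J1]: (6,4,2)
C 5-0 [J2]: (6,4,3)
Grübler: 3·5 − 2·4 − 3 = 4

M = 4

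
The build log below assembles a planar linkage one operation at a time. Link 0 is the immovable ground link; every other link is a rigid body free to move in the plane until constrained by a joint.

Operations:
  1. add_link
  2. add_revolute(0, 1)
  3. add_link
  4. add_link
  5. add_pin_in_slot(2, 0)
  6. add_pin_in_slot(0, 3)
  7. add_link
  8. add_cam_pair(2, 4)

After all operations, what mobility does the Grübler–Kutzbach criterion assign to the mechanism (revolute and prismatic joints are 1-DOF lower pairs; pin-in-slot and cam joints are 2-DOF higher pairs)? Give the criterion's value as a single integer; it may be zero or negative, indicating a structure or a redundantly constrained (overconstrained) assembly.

link 0 = ground. State L|J1|J2 = 1|0|0
+link1  2|0|0
R(0,1) f=1→J1  2|1|0
+link2  3|1|0
+link3  4|1|0
PS(2,0) f=2→J2  4|1|1
PS(0,3) f=2→J2  4|1|2
+link4  5|1|2
C(2,4) f=2→J2  5|1|3
M = 3(5−1)−2·1−3 = 12−2−3 = 7

M = 7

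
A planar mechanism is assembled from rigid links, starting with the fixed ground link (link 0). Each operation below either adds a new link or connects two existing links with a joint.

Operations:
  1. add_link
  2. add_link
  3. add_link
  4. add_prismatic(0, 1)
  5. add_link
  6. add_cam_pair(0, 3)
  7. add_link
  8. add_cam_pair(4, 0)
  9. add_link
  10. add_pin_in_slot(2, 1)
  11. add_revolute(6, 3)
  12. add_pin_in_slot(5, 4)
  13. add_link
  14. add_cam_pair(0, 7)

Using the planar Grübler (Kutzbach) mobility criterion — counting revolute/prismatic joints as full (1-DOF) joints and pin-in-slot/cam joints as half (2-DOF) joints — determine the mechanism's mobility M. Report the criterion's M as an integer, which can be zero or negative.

[1;0;0] (link 0 is ground)
L+ [2;0;0]
L+ [3;0;0]
L+ [4;0;0]
P(0,1)∈J1 [4;1;0]
L+ [5;1;0]
C(0,3)∈J2 [5;1;1]
L+ [6;1;1]
C(4,0)∈J2 [6;1;2]
L+ [7;1;2]
PS(2,1)∈J2 [7;1;3]
R(6,3)∈J1 [7;2;3]
PS(5,4)∈J2 [7;2;4]
L+ [8;2;4]
C(0,7)∈J2 [8;2;5]
mobility = 21 − 4 − 5 = 12

M = 12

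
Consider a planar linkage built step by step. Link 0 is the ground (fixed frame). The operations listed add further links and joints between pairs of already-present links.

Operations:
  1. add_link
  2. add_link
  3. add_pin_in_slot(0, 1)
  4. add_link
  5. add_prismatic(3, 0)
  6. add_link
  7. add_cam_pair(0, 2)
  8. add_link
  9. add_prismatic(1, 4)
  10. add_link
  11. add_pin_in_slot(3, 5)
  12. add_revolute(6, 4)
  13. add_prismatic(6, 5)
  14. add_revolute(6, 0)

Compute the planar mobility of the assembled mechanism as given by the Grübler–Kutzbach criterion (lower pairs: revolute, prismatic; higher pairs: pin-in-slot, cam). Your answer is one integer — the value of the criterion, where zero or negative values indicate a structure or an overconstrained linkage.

M = 5

ground; <1,0,0>
#1 <2,0,0>
#2 <3,0,0>
PS:0↔1 J2 <3,0,1>
#3 <4,0,1>
P:3↔0 J1 <4,1,1>
#4 <5,1,1>
C:0↔2 J2 <5,1,2>
#5 <6,1,2>
P:1↔4 J1 <6,2,2>
#6 <7,2,2>
PS:3↔5 J2 <7,2,3>
R:6↔4 J1 <7,3,3>
P:6↔5 J1 <7,4,3>
R:6↔0 J1 <7,5,3>
3×6 − 2×5 − 1×3 = 5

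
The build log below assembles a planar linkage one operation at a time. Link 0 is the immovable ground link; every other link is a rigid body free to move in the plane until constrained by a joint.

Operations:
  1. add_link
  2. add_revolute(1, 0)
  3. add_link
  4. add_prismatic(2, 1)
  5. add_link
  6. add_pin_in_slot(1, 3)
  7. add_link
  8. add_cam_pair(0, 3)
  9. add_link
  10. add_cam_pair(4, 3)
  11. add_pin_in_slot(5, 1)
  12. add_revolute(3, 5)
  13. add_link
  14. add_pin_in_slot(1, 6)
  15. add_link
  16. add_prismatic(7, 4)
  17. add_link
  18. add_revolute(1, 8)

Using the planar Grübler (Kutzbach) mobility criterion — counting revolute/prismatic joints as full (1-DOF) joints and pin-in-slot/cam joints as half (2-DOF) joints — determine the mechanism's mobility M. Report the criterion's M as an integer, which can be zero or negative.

M = 9

ground; <1,0,0>
#1 <2,0,0>
R:1↔0 J1 <2,1,0>
#2 <3,1,0>
P:2↔1 J1 <3,2,0>
#3 <4,2,0>
PS:1↔3 J2 <4,2,1>
#4 <5,2,1>
C:0↔3 J2 <5,2,2>
#5 <6,2,2>
C:4↔3 J2 <6,2,3>
PS:5↔1 J2 <6,2,4>
R:3↔5 J1 <6,3,4>
#6 <7,3,4>
PS:1↔6 J2 <7,3,5>
#7 <8,3,5>
P:7↔4 J1 <8,4,5>
#8 <9,4,5>
R:1↔8 J1 <9,5,5>
3×8 − 2×5 − 1×5 = 9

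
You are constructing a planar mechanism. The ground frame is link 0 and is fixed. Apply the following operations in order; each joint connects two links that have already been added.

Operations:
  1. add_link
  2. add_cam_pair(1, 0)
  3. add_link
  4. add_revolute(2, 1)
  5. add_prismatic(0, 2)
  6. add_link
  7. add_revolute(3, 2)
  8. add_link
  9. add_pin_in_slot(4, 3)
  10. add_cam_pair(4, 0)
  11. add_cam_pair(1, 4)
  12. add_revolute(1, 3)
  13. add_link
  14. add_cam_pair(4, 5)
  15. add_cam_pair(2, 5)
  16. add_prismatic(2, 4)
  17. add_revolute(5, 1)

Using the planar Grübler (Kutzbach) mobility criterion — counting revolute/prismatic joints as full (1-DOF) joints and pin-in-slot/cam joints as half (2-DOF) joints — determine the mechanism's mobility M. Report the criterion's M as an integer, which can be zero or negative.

M = -3

(L,J1,J2)=(1,0,0); link0 fixed
link1: (2,0,0)
C 1-0 [J2]: (2,0,1)
link2: (3,0,1)
R 2-1 [J1]: (3,1,1)
P 0-2 [J1]: (3,2,1)
link3: (4,2,1)
R 3-2 [J1]: (4,3,1)
link4: (5,3,1)
PS 4-3 [J2]: (5,3,2)
C 4-0 [J2]: (5,3,3)
C 1-4 [J2]: (5,3,4)
R 1-3 [J1]: (5,4,4)
link5: (6,4,4)
C 4-5 [J2]: (6,4,5)
C 2-5 [J2]: (6,4,6)
P 2-4 [J1]: (6,5,6)
R 5-1 [J1]: (6,6,6)
Grübler: 3·5 − 2·6 − 6 = -3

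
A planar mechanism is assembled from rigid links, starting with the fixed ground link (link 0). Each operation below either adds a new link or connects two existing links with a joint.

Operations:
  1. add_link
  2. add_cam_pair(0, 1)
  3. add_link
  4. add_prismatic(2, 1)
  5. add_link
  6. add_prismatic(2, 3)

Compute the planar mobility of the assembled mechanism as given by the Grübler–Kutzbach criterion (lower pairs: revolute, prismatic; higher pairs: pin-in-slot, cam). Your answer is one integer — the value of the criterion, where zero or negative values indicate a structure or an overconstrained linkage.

link 0 = ground. State L|J1|J2 = 1|0|0
+link1  2|0|0
C(0,1) f=2→J2  2|0|1
+link2  3|0|1
P(2,1) f=1→J1  3|1|1
+link3  4|1|1
P(2,3) f=1→J1  4|2|1
M = 3(4−1)−2·2−1 = 9−4−1 = 4

M = 4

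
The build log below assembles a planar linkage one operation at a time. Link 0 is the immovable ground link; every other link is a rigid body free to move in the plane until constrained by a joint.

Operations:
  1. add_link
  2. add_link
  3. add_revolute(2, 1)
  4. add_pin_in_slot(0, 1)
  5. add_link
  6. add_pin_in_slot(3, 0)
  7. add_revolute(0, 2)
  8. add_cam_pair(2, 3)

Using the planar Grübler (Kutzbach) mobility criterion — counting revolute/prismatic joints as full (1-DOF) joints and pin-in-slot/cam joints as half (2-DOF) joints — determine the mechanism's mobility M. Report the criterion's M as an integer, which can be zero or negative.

M = 2

(L,J1,J2)=(1,0,0); link0 fixed
link1: (2,0,0)
link2: (3,0,0)
R 2-1 [J1]: (3,1,0)
PS 0-1 [J2]: (3,1,1)
link3: (4,1,1)
PS 3-0 [J2]: (4,1,2)
R 0-2 [J1]: (4,2,2)
C 2-3 [J2]: (4,2,3)
Grübler: 3·3 − 2·2 − 3 = 2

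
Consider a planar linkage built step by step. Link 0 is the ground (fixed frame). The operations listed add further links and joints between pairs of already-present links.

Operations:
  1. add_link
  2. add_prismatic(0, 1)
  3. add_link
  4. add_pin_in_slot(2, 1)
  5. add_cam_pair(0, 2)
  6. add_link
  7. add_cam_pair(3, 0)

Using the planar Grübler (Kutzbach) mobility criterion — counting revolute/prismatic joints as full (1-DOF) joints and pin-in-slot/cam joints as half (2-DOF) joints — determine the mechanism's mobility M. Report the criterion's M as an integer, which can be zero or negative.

M = 4

L=1 J1=0 J2=0
add link → L=2 J1=0 J2=0
P@0,1 dof=1 J1 → L=2 J1=1 J2=0
add link → L=3 J1=1 J2=0
PS@2,1 dof=2 J2 → L=3 J1=1 J2=1
C@0,2 dof=2 J2 → L=3 J1=1 J2=2
add link → L=4 J1=1 J2=2
C@3,0 dof=2 J2 → L=4 J1=1 J2=3
M=3(L−1)−2J1−J2=3·3−2·1−3=4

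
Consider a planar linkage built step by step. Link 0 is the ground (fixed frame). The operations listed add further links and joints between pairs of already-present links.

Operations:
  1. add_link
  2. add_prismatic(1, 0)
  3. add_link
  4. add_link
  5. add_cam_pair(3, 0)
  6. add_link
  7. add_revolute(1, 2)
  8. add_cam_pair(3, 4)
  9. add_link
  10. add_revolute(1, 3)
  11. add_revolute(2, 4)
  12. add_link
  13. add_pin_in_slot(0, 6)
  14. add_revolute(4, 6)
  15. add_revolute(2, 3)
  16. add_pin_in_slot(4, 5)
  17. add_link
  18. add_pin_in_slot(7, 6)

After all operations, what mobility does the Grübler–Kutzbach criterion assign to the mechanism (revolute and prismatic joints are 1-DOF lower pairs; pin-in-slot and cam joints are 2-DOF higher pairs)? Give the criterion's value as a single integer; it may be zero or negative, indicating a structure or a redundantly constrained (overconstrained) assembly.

M = 4

ground; <1,0,0>
#1 <2,0,0>
P:1↔0 J1 <2,1,0>
#2 <3,1,0>
#3 <4,1,0>
C:3↔0 J2 <4,1,1>
#4 <5,1,1>
R:1↔2 J1 <5,2,1>
C:3↔4 J2 <5,2,2>
#5 <6,2,2>
R:1↔3 J1 <6,3,2>
R:2↔4 J1 <6,4,2>
#6 <7,4,2>
PS:0↔6 J2 <7,4,3>
R:4↔6 J1 <7,5,3>
R:2↔3 J1 <7,6,3>
PS:4↔5 J2 <7,6,4>
#7 <8,6,4>
PS:7↔6 J2 <8,6,5>
3×7 − 2×6 − 1×5 = 4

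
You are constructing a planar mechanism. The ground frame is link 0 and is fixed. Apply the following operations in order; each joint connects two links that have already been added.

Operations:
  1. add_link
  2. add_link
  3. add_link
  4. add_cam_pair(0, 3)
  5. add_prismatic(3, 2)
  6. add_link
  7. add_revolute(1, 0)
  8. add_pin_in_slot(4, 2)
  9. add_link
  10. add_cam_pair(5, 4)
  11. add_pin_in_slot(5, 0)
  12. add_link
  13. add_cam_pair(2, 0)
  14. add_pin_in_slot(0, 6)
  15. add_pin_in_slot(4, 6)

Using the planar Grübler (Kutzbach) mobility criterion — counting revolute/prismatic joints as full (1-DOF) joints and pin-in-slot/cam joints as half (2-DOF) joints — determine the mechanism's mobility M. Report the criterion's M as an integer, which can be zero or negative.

M = 7

ground; <1,0,0>
#1 <2,0,0>
#2 <3,0,0>
#3 <4,0,0>
C:0↔3 J2 <4,0,1>
P:3↔2 J1 <4,1,1>
#4 <5,1,1>
R:1↔0 J1 <5,2,1>
PS:4↔2 J2 <5,2,2>
#5 <6,2,2>
C:5↔4 J2 <6,2,3>
PS:5↔0 J2 <6,2,4>
#6 <7,2,4>
C:2↔0 J2 <7,2,5>
PS:0↔6 J2 <7,2,6>
PS:4↔6 J2 <7,2,7>
3×6 − 2×2 − 1×7 = 7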